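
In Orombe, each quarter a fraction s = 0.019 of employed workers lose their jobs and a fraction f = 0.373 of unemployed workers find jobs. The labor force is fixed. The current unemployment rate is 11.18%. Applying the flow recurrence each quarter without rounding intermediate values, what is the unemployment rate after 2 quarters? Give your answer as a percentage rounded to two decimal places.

With a fixed labor force, u_{t+1} = u_t + s·(1−u_t) − f·u_t = u_t·(1−s−f) + s.
Here 1−s−f = 0.608 and s = 0.019.
u_1 = 0.111800 × 0.608 + 0.019 = 0.086974.
u_2 = 0.086974 × 0.608 + 0.019 = 0.071880.

Unemployment rate after two quarters ≈ 7.19%.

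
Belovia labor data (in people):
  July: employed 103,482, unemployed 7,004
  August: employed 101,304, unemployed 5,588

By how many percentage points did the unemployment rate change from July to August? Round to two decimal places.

The unemployment rate changed by −1.11 percentage points.

July: labor force = 103,482 + 7,004 = 110,486; u = 7,004/110,486 = 6.34%.
August: labor force = 101,304 + 5,588 = 106,892; u = 5,588/106,892 = 5.23%.
Change = 5.23% − 6.34% = −1.11 pp.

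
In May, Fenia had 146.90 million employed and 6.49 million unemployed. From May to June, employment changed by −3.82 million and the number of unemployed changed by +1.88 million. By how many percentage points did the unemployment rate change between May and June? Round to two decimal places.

The unemployment rate changed by +1.30 percentage points.

May: labor force = 146.90 + 6.49 = 153.39; u = 6.49/153.39 = 4.23%.
June: labor force = 143.08 + 8.37 = 151.45; u = 8.37/151.45 = 5.53%.
Change = 5.53% − 4.23% = +1.30 pp.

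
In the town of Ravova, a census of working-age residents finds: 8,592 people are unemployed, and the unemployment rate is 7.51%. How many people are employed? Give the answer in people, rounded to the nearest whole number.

Labor force = U / u = 8,592 / 0.0751 ≈ 114,407.
Employed = labor force − unemployed = 114,407 − 8,592 = 105,815.

About 105,815 are employed.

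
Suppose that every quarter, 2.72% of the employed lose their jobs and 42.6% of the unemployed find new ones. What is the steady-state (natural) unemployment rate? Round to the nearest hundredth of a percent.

Steady-state unemployment rate ≈ 6.00%.

At steady state the flows balance: s·E = f·U, so U/(E+U) = s/(s+f).
u* = 2.72 / (2.72 + 42.6) = 2.72 / 45.32 = 6.00%.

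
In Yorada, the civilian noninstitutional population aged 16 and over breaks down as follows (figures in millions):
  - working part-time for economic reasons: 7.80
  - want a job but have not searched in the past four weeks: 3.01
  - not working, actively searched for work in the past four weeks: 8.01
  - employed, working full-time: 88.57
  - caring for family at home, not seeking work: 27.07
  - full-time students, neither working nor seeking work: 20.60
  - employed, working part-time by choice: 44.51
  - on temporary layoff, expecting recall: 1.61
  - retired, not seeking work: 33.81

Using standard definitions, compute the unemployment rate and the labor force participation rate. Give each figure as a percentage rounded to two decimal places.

Unemployment rate ≈ 6.39%; labor force participation rate ≈ 64.05%.

Employed = 7.80 + 88.57 + 44.51 = 140.88 million (anyone who worked, including part-time for economic reasons, counts as employed).
Unemployed = 8.01 + 1.61 = 9.62 million (jobless and actively searching, or on temporary layoff).
Labor force = 140.88 + 9.62 = 150.50 million.
Not in labor force = 3.01 + 27.07 + 20.60 + 33.81 = 84.49 million (those not working and not actively searching are outside the labor force — including those who want a job but have given up searching).
Civilian working-age population = 150.50 + 84.49 = 234.99 million.
Unemployment rate = 9.62 / 150.50 = 6.39%.
Labor force participation rate = 150.50 / 234.99 = 64.05%.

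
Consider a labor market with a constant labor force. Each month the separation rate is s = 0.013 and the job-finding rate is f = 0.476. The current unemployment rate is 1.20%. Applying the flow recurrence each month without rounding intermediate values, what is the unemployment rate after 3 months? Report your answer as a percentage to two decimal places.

With a fixed labor force, u_{t+1} = u_t + s·(1−u_t) − f·u_t = u_t·(1−s−f) + s.
Here 1−s−f = 0.511 and s = 0.013.
u_1 = 0.012000 × 0.511 + 0.013 = 0.019132.
u_2 = 0.019132 × 0.511 + 0.013 = 0.022776.
u_3 = 0.022776 × 0.511 + 0.013 = 0.024639.

Unemployment rate after three months ≈ 2.46%.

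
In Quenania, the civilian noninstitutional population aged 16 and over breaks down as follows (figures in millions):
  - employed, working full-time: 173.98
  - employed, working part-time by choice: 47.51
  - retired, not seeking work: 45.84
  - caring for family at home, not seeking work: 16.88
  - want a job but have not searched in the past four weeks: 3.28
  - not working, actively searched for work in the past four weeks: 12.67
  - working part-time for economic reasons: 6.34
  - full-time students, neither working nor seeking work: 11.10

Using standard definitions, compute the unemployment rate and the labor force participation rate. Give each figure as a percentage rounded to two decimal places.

Employed = 173.98 + 47.51 + 6.34 = 227.83 million (anyone who worked, including part-time for economic reasons, counts as employed).
Unemployed = 12.67 million.
Labor force = 227.83 + 12.67 = 240.50 million.
Not in labor force = 45.84 + 16.88 + 3.28 + 11.10 = 77.10 million (those not working and not actively searching are outside the labor force — including those who want a job but have given up searching).
Civilian working-age population = 240.50 + 77.10 = 317.60 million.
Unemployment rate = 12.67 / 240.50 = 5.27%.
Labor force participation rate = 240.50 / 317.60 = 75.72%.

Unemployment rate ≈ 5.27%; labor force participation rate ≈ 75.72%.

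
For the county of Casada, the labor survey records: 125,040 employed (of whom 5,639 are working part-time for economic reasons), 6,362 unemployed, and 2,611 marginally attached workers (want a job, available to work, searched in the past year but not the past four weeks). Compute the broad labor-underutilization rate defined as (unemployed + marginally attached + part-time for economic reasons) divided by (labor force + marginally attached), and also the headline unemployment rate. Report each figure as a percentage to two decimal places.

Broad underutilization rate ≈ 10.90%; headline unemployment rate ≈ 4.84%.

Labor force = 125,040 + 6,362 = 131,402.
Numerator = 6,362 + 2,611 + 5,639 = 14,612.
Denominator = 131,402 + 2,611 = 134,013.
Broad rate = 14,612 / 134,013 = 10.90%.
Headline unemployment rate = 6,362 / 131,402 = 4.84%.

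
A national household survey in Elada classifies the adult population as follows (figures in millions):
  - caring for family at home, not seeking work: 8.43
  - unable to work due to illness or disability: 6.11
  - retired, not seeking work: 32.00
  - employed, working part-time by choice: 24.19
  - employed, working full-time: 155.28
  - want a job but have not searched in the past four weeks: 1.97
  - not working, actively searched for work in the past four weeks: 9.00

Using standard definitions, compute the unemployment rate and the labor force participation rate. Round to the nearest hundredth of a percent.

Employed = 24.19 + 155.28 = 179.47 million.
Unemployed = 9.00 million.
Labor force = 179.47 + 9.00 = 188.47 million.
Not in labor force = 8.43 + 6.11 + 32.00 + 1.97 = 48.51 million (those not working and not actively searching are outside the labor force — including those who want a job but have given up searching).
Civilian working-age population = 188.47 + 48.51 = 236.98 million.
Unemployment rate = 9.00 / 188.47 = 4.78%.
Labor force participation rate = 188.47 / 236.98 = 79.53%.

Unemployment rate ≈ 4.78%; labor force participation rate ≈ 79.53%.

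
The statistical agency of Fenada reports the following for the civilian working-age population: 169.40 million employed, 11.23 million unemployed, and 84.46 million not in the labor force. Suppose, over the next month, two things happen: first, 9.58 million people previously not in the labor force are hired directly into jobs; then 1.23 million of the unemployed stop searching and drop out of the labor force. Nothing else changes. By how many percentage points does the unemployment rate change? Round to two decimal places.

Initially, labor force = 169.40 + 11.23 = 180.63 million, so u = 11.23/180.63 = 6.22%.
After the first change, employed and labor force both rise by 9.58; unemployed unchanged → E = 178.98, U = 11.23, labor force = 190.21 million.
After the second change, unemployed and labor force both fall by 1.23 → E = 178.98, U = 10.00, labor force = 188.98 million.
New unemployment rate = 10.00 / 188.98 = 5.29%.
Change = 5.29% − 6.22% = −0.93 percentage points.

The unemployment rate changes by −0.93 percentage points.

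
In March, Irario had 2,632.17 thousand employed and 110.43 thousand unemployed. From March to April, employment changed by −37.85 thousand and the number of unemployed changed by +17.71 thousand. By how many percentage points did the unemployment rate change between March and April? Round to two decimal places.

The unemployment rate changed by +0.68 percentage points.

March: labor force = 2,632.17 + 110.43 = 2,742.60; u = 110.43/2,742.60 = 4.03%.
April: labor force = 2,594.32 + 128.14 = 2,722.46; u = 128.14/2,722.46 = 4.71%.
Change = 4.71% − 4.03% = +0.68 pp.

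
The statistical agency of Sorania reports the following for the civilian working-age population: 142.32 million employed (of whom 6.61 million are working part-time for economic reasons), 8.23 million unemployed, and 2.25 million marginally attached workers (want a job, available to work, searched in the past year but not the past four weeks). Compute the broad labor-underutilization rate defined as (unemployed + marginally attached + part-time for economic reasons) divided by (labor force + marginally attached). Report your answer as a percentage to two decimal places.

Labor force = 142.32 + 8.23 = 150.55 million.
Numerator = 8.23 + 2.25 + 6.61 = 17.09 million.
Denominator = 150.55 + 2.25 = 152.80 million.
Broad rate = 17.09 / 152.80 = 11.18%.

Broad underutilization rate ≈ 11.18%.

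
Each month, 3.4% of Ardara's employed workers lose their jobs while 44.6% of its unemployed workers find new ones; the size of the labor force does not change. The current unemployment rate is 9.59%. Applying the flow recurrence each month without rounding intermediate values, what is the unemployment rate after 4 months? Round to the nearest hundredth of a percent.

Unemployment rate after four months ≈ 7.27%.

With a fixed labor force, u_{t+1} = u_t + s·(1−u_t) − f·u_t = u_t·(1−s−f) + s.
Here 1−s−f = 0.520 and s = 0.034.
u_1 = 0.095900 × 0.520 + 0.034 = 0.083868.
u_2 = 0.083868 × 0.520 + 0.034 = 0.077611.
u_3 = 0.077611 × 0.520 + 0.034 = 0.074358.
u_4 = 0.074358 × 0.520 + 0.034 = 0.072666.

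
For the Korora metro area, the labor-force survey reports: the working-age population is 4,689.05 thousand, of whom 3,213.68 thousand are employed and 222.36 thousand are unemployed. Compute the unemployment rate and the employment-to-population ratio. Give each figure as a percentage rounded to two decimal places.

Labor force = employed + unemployed = 3,213.68 + 222.36 = 3,436.04 thousand.
Unemployment rate = 222.36 / 3,436.04 = 6.47%.
Employment-population ratio = 3,213.68 / 4,689.05 = 68.54%.

Unemployment rate ≈ 6.47%; employment-population ratio ≈ 68.54%.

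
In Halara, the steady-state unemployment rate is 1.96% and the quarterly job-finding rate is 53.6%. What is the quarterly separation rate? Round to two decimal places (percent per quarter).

Separation rate ≈ 1.07% per quarter.

From u* = s/(s+f): s = u·f/(1−u).
s = 0.0196 × 53.6 / (1 − 0.0196) = 1.0506 / 0.9804 ≈ 1.07% per quarter.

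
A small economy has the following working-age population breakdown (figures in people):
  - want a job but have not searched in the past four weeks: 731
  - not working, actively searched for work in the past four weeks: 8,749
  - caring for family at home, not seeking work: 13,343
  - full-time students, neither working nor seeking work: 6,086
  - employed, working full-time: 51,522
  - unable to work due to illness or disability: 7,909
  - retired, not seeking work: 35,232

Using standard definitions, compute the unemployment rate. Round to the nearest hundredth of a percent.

Unemployment rate ≈ 14.52%.

Employed = 51,522.
Unemployed = 8,749.
Labor force = 51,522 + 8,749 = 60,271.
Unemployment rate = 8,749 / 60,271 = 14.52%.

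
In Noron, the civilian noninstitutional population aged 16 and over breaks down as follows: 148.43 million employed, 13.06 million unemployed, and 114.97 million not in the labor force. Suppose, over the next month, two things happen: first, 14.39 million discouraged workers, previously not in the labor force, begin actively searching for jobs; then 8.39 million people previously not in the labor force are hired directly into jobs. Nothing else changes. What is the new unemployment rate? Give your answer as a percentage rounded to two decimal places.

New unemployment rate ≈ 14.90%.

Initially, labor force = 148.43 + 13.06 = 161.49 million, so u = 13.06/161.49 = 8.09%.
After the first change, unemployed and labor force both rise by 14.39 → E = 148.43, U = 27.45, labor force = 175.88 million.
After the second change, employed and labor force both rise by 8.39; unemployed unchanged → E = 156.82, U = 27.45, labor force = 184.27 million.
New unemployment rate = 27.45 / 184.27 = 14.90%.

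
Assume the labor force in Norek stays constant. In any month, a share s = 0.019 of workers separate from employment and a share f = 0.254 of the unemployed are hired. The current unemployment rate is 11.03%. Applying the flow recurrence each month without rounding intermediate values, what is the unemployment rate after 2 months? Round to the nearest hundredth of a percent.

Unemployment rate after two months ≈ 9.11%.

With a fixed labor force, u_{t+1} = u_t + s·(1−u_t) − f·u_t = u_t·(1−s−f) + s.
Here 1−s−f = 0.727 and s = 0.019.
u_1 = 0.110300 × 0.727 + 0.019 = 0.099188.
u_2 = 0.099188 × 0.727 + 0.019 = 0.091110.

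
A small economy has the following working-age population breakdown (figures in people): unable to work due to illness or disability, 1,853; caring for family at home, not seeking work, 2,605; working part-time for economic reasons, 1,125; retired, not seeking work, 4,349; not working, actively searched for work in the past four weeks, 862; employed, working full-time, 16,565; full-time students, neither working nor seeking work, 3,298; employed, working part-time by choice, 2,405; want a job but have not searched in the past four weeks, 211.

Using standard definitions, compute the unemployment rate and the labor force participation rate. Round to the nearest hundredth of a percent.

Unemployment rate ≈ 4.11%; labor force participation rate ≈ 62.99%.

Employed = 1,125 + 16,565 + 2,405 = 20,095 (anyone who worked, including part-time for economic reasons, counts as employed).
Unemployed = 862.
Labor force = 20,095 + 862 = 20,957.
Not in labor force = 1,853 + 2,605 + 4,349 + 3,298 + 211 = 12,316 (those not working and not actively searching are outside the labor force — including those who want a job but have given up searching).
Civilian working-age population = 20,957 + 12,316 = 33,273.
Unemployment rate = 862 / 20,957 = 4.11%.
Labor force participation rate = 20,957 / 33,273 = 62.99%.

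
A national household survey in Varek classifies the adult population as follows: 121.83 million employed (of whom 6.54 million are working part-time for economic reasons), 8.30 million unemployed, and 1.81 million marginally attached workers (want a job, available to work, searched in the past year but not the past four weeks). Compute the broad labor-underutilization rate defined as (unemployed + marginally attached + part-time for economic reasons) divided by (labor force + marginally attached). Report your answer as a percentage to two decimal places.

Broad underutilization rate ≈ 12.62%.

Labor force = 121.83 + 8.30 = 130.13 million.
Numerator = 8.30 + 1.81 + 6.54 = 16.65 million.
Denominator = 130.13 + 1.81 = 131.94 million.
Broad rate = 16.65 / 131.94 = 12.62%.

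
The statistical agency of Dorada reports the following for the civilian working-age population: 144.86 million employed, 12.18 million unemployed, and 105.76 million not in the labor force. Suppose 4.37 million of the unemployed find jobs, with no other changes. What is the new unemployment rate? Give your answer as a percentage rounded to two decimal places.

New unemployment rate ≈ 4.97%.

Initially, labor force = 144.86 + 12.18 = 157.04 million, so u = 12.18/157.04 = 7.76%.
After the change, unemployed falls and employed rises by 4.37; labor force unchanged → E = 149.23, U = 7.81, labor force = 157.04 million.
New unemployment rate = 7.81 / 157.04 = 4.97%.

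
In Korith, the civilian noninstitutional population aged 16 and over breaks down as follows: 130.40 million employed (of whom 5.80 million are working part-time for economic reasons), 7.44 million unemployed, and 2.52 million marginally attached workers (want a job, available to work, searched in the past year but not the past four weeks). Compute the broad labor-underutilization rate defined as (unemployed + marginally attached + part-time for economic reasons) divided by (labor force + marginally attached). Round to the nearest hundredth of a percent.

Broad underutilization rate ≈ 11.23%.

Labor force = 130.40 + 7.44 = 137.84 million.
Numerator = 7.44 + 2.52 + 5.80 = 15.76 million.
Denominator = 137.84 + 2.52 = 140.36 million.
Broad rate = 15.76 / 140.36 = 11.23%.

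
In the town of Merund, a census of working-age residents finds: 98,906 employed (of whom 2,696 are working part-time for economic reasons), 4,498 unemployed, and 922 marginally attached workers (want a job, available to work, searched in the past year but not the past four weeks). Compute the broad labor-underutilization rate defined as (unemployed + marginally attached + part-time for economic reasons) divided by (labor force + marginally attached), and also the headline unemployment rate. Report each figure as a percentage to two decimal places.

Broad underutilization rate ≈ 7.78%; headline unemployment rate ≈ 4.35%.

Labor force = 98,906 + 4,498 = 103,404.
Numerator = 4,498 + 922 + 2,696 = 8,116.
Denominator = 103,404 + 922 = 104,326.
Broad rate = 8,116 / 104,326 = 7.78%.
Headline unemployment rate = 4,498 / 103,404 = 4.35%.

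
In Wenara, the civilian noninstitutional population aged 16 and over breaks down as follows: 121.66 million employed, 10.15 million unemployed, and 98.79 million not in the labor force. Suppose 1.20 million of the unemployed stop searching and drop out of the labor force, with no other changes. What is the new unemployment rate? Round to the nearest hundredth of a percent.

New unemployment rate ≈ 6.85%.

Initially, labor force = 121.66 + 10.15 = 131.81 million, so u = 10.15/131.81 = 7.70%.
After the change, unemployed and labor force both fall by 1.20 → E = 121.66, U = 8.95, labor force = 130.61 million.
New unemployment rate = 8.95 / 130.61 = 6.85%.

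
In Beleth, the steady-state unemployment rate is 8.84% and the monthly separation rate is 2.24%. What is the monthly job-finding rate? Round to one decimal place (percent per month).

From u* = s/(s+f): f = s·(1−u)/u.
f = 2.24 × (1 − 0.0884) / 0.0884 = 2.0420 / 0.0884 ≈ 23.1% per month.

Job-finding rate ≈ 23.1% per month.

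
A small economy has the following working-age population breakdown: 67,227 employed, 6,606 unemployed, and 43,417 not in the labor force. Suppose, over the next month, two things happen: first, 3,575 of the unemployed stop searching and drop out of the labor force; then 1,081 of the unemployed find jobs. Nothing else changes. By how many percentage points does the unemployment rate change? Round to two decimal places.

The unemployment rate changes by −6.17 percentage points.

Initially, labor force = 67,227 + 6,606 = 73,833, so u = 6,606/73,833 = 8.95%.
After the first change, unemployed and labor force both fall by 3,575 → E = 67,227, U = 3,031, labor force = 70,258.
After the second change, unemployed falls and employed rises by 1,081; labor force unchanged → E = 68,308, U = 1,950, labor force = 70,258.
New unemployment rate = 1,950 / 70,258 = 2.78%.
Change = 2.78% − 8.95% = −6.17 percentage points.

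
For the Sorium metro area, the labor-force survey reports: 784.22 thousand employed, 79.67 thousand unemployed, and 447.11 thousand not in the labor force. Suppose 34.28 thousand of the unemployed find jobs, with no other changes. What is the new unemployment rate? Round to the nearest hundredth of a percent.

Initially, labor force = 784.22 + 79.67 = 863.89 thousand, so u = 79.67/863.89 = 9.22%.
After the change, unemployed falls and employed rises by 34.28; labor force unchanged → E = 818.50, U = 45.39, labor force = 863.89 thousand.
New unemployment rate = 45.39 / 863.89 = 5.25%.

New unemployment rate ≈ 5.25%.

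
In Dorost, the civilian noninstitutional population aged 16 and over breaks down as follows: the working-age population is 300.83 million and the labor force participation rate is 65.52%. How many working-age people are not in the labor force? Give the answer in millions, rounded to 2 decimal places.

About 103.73 million are not in the labor force.

Share not in the labor force = 1 − 0.6552 = 0.3448.
Not in labor force = 0.3448 × 300.83 ≈ 103.73 million.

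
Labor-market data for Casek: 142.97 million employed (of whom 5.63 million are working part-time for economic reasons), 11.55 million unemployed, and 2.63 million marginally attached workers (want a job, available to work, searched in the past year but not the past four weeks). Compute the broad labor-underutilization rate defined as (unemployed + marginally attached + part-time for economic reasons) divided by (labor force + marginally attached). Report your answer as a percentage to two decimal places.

Labor force = 142.97 + 11.55 = 154.52 million.
Numerator = 11.55 + 2.63 + 5.63 = 19.81 million.
Denominator = 154.52 + 2.63 = 157.15 million.
Broad rate = 19.81 / 157.15 = 12.61%.

Broad underutilization rate ≈ 12.61%.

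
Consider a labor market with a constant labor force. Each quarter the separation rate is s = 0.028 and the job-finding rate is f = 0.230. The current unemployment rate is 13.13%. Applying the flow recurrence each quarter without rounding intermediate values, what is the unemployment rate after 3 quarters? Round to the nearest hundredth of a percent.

With a fixed labor force, u_{t+1} = u_t + s·(1−u_t) − f·u_t = u_t·(1−s−f) + s.
Here 1−s−f = 0.742 and s = 0.028.
u_1 = 0.131300 × 0.742 + 0.028 = 0.125425.
u_2 = 0.125425 × 0.742 + 0.028 = 0.121065.
u_3 = 0.121065 × 0.742 + 0.028 = 0.117830.

Unemployment rate after three quarters ≈ 11.78%.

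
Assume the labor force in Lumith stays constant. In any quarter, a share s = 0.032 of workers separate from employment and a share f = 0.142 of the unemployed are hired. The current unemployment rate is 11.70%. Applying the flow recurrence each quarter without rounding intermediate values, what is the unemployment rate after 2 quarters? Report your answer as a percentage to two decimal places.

Unemployment rate after two quarters ≈ 13.83%.

With a fixed labor force, u_{t+1} = u_t + s·(1−u_t) − f·u_t = u_t·(1−s−f) + s.
Here 1−s−f = 0.826 and s = 0.032.
u_1 = 0.117000 × 0.826 + 0.032 = 0.128642.
u_2 = 0.128642 × 0.826 + 0.032 = 0.138258.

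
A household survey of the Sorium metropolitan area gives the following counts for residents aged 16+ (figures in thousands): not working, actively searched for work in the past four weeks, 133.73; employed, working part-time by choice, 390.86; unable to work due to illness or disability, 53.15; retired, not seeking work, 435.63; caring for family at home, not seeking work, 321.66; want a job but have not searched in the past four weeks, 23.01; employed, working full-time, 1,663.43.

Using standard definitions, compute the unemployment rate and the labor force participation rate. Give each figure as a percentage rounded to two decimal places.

Employed = 390.86 + 1,663.43 = 2,054.29 thousand.
Unemployed = 133.73 thousand.
Labor force = 2,054.29 + 133.73 = 2,188.02 thousand.
Not in labor force = 53.15 + 435.63 + 321.66 + 23.01 = 833.45 thousand (those not working and not actively searching are outside the labor force — including those who want a job but have given up searching).
Civilian working-age population = 2,188.02 + 833.45 = 3,021.47 thousand.
Unemployment rate = 133.73 / 2,188.02 = 6.11%.
Labor force participation rate = 2,188.02 / 3,021.47 = 72.42%.

Unemployment rate ≈ 6.11%; labor force participation rate ≈ 72.42%.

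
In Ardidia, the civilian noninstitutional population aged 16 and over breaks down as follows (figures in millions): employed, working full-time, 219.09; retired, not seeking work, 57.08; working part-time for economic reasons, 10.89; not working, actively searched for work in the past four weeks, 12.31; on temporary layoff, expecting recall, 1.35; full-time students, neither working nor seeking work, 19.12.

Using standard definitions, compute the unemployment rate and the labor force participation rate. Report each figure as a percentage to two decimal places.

Unemployment rate ≈ 5.61%; labor force participation rate ≈ 76.18%.

Employed = 219.09 + 10.89 = 229.98 million (anyone who worked, including part-time for economic reasons, counts as employed).
Unemployed = 12.31 + 1.35 = 13.66 million (jobless and actively searching, or on temporary layoff).
Labor force = 229.98 + 13.66 = 243.64 million.
Not in labor force = 57.08 + 19.12 = 76.20 million (those not working and not actively searching are outside the labor force).
Civilian working-age population = 243.64 + 76.20 = 319.84 million.
Unemployment rate = 13.66 / 243.64 = 5.61%.
Labor force participation rate = 243.64 / 319.84 = 76.18%.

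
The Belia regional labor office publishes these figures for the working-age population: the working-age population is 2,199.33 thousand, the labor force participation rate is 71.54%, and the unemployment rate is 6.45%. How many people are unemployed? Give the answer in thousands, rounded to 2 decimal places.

Labor force = 0.7154 × 2,199.33 = 1,573.40 thousand.
Unemployed = 0.0645 × 1,573.40 ≈ 101.48 thousand.

About 101.48 thousand are unemployed.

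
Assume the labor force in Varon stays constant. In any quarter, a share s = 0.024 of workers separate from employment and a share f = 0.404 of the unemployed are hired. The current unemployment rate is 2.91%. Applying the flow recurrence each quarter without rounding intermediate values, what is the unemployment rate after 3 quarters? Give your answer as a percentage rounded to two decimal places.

With a fixed labor force, u_{t+1} = u_t + s·(1−u_t) − f·u_t = u_t·(1−s−f) + s.
Here 1−s−f = 0.572 and s = 0.024.
u_1 = 0.029100 × 0.572 + 0.024 = 0.040645.
u_2 = 0.040645 × 0.572 + 0.024 = 0.047249.
u_3 = 0.047249 × 0.572 + 0.024 = 0.051026.

Unemployment rate after three quarters ≈ 5.10%.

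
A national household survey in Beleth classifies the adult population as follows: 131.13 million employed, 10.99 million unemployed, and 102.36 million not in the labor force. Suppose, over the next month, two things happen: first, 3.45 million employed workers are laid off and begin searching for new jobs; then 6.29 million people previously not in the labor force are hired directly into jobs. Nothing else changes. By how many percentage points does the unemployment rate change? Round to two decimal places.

The unemployment rate changes by +2.00 percentage points.

Initially, labor force = 131.13 + 10.99 = 142.12 million, so u = 10.99/142.12 = 7.73%.
After the first change, employed falls and unemployed rises by 3.45; labor force unchanged → E = 127.68, U = 14.44, labor force = 142.12 million.
After the second change, employed and labor force both rise by 6.29; unemployed unchanged → E = 133.97, U = 14.44, labor force = 148.41 million.
New unemployment rate = 14.44 / 148.41 = 9.73%.
Change = 9.73% − 7.73% = +2.00 percentage points.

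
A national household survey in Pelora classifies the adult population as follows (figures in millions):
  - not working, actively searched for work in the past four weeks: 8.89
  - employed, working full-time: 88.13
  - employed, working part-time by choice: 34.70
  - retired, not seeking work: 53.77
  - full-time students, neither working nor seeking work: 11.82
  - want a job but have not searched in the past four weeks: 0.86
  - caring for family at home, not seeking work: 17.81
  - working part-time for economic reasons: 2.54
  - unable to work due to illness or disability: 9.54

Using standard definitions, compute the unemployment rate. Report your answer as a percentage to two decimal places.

Employed = 88.13 + 34.70 + 2.54 = 125.37 million (anyone who worked, including part-time for economic reasons, counts as employed).
Unemployed = 8.89 million.
Labor force = 125.37 + 8.89 = 134.26 million.
Unemployment rate = 8.89 / 134.26 = 6.62%.

Unemployment rate ≈ 6.62%.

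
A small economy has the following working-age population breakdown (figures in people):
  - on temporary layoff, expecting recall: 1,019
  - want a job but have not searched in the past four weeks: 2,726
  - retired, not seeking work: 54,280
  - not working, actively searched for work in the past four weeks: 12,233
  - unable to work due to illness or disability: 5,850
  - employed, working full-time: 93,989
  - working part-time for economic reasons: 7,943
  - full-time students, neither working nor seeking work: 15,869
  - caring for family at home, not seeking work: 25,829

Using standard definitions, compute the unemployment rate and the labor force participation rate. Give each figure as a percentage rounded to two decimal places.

Unemployment rate ≈ 11.51%; labor force participation rate ≈ 52.42%.

Employed = 93,989 + 7,943 = 101,932 (anyone who worked, including part-time for economic reasons, counts as employed).
Unemployed = 1,019 + 12,233 = 13,252 (jobless and actively searching, or on temporary layoff).
Labor force = 101,932 + 13,252 = 115,184.
Not in labor force = 2,726 + 54,280 + 5,850 + 15,869 + 25,829 = 104,554 (those not working and not actively searching are outside the labor force — including those who want a job but have given up searching).
Civilian working-age population = 115,184 + 104,554 = 219,738.
Unemployment rate = 13,252 / 115,184 = 11.51%.
Labor force participation rate = 115,184 / 219,738 = 52.42%.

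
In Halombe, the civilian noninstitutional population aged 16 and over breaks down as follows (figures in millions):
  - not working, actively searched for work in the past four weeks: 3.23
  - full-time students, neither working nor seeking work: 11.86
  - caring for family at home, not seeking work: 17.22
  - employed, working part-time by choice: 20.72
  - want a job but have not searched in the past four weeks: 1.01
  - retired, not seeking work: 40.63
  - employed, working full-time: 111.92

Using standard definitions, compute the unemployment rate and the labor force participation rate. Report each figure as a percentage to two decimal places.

Employed = 20.72 + 111.92 = 132.64 million.
Unemployed = 3.23 million.
Labor force = 132.64 + 3.23 = 135.87 million.
Not in labor force = 11.86 + 17.22 + 1.01 + 40.63 = 70.72 million (those not working and not actively searching are outside the labor force — including those who want a job but have given up searching).
Civilian working-age population = 135.87 + 70.72 = 206.59 million.
Unemployment rate = 3.23 / 135.87 = 2.38%.
Labor force participation rate = 135.87 / 206.59 = 65.77%.

Unemployment rate ≈ 2.38%; labor force participation rate ≈ 65.77%.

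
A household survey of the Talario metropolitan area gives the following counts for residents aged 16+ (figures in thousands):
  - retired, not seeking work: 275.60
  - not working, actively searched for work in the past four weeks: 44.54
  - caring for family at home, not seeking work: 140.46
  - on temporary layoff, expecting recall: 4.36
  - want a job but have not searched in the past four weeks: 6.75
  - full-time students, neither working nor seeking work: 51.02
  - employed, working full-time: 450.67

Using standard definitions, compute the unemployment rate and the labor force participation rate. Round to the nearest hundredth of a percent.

Unemployment rate ≈ 9.79%; labor force participation rate ≈ 51.32%.

Employed = 450.67 thousand.
Unemployed = 44.54 + 4.36 = 48.90 thousand (jobless and actively searching, or on temporary layoff).
Labor force = 450.67 + 48.90 = 499.57 thousand.
Not in labor force = 275.60 + 140.46 + 6.75 + 51.02 = 473.83 thousand (those not working and not actively searching are outside the labor force — including those who want a job but have given up searching).
Civilian working-age population = 499.57 + 473.83 = 973.40 thousand.
Unemployment rate = 48.90 / 499.57 = 9.79%.
Labor force participation rate = 499.57 / 973.40 = 51.32%.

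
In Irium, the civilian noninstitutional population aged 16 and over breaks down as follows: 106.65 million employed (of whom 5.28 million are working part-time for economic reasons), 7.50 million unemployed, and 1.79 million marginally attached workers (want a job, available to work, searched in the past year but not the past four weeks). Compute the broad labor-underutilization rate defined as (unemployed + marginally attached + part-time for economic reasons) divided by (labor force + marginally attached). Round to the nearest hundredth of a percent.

Broad underutilization rate ≈ 12.57%.

Labor force = 106.65 + 7.50 = 114.15 million.
Numerator = 7.50 + 1.79 + 5.28 = 14.57 million.
Denominator = 114.15 + 1.79 = 115.94 million.
Broad rate = 14.57 / 115.94 = 12.57%.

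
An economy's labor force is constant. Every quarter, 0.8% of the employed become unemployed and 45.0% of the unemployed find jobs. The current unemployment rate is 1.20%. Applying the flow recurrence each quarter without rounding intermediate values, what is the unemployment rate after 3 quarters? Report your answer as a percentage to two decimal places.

Unemployment rate after three quarters ≈ 1.66%.

With a fixed labor force, u_{t+1} = u_t + s·(1−u_t) − f·u_t = u_t·(1−s−f) + s.
Here 1−s−f = 0.542 and s = 0.008.
u_1 = 0.012000 × 0.542 + 0.008 = 0.014504.
u_2 = 0.014504 × 0.542 + 0.008 = 0.015861.
u_3 = 0.015861 × 0.542 + 0.008 = 0.016597.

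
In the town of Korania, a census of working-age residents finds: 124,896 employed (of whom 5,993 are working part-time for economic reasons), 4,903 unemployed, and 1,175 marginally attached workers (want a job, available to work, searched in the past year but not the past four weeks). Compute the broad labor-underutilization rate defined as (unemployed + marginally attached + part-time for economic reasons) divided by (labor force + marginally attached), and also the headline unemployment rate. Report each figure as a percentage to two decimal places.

Labor force = 124,896 + 4,903 = 129,799.
Numerator = 4,903 + 1,175 + 5,993 = 12,071.
Denominator = 129,799 + 1,175 = 130,974.
Broad rate = 12,071 / 130,974 = 9.22%.
Headline unemployment rate = 4,903 / 129,799 = 3.78%.

Broad underutilization rate ≈ 9.22%; headline unemployment rate ≈ 3.78%.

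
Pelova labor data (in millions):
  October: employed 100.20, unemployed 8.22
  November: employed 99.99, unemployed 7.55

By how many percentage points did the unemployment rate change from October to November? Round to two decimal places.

October: labor force = 100.20 + 8.22 = 108.42; u = 8.22/108.42 = 7.58%.
November: labor force = 99.99 + 7.55 = 107.54; u = 7.55/107.54 = 7.02%.
Change = 7.02% − 7.58% = −0.56 pp.

The unemployment rate changed by −0.56 percentage points.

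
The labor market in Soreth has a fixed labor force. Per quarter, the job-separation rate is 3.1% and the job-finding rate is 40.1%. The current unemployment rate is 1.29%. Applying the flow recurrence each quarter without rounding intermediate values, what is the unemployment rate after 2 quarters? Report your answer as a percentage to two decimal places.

Unemployment rate after two quarters ≈ 5.28%.

With a fixed labor force, u_{t+1} = u_t + s·(1−u_t) − f·u_t = u_t·(1−s−f) + s.
Here 1−s−f = 0.568 and s = 0.031.
u_1 = 0.012900 × 0.568 + 0.031 = 0.038327.
u_2 = 0.038327 × 0.568 + 0.031 = 0.052770.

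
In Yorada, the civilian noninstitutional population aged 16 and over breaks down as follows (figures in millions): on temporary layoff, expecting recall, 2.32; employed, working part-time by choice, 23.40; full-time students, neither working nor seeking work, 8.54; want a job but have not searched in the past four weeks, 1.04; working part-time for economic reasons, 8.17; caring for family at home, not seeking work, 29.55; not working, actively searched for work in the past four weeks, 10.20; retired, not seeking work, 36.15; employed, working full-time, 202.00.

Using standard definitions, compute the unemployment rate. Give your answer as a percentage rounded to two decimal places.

Employed = 23.40 + 8.17 + 202.00 = 233.57 million (anyone who worked, including part-time for economic reasons, counts as employed).
Unemployed = 2.32 + 10.20 = 12.52 million (jobless and actively searching, or on temporary layoff).
Labor force = 233.57 + 12.52 = 246.09 million.
Unemployment rate = 12.52 / 246.09 = 5.09%.

Unemployment rate ≈ 5.09%.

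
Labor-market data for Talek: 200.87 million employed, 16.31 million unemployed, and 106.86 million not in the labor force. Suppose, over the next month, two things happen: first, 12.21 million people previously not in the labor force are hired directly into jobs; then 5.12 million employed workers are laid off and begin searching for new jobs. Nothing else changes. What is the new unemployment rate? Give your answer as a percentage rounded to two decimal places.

New unemployment rate ≈ 9.34%.

Initially, labor force = 200.87 + 16.31 = 217.18 million, so u = 16.31/217.18 = 7.51%.
After the first change, employed and labor force both rise by 12.21; unemployed unchanged → E = 213.08, U = 16.31, labor force = 229.39 million.
After the second change, employed falls and unemployed rises by 5.12; labor force unchanged → E = 207.96, U = 21.43, labor force = 229.39 million.
New unemployment rate = 21.43 / 229.39 = 9.34%.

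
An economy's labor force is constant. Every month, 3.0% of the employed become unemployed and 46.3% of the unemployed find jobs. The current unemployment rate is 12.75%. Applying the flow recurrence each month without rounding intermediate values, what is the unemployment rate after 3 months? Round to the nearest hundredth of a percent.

Unemployment rate after three months ≈ 6.95%.

With a fixed labor force, u_{t+1} = u_t + s·(1−u_t) − f·u_t = u_t·(1−s−f) + s.
Here 1−s−f = 0.507 and s = 0.030.
u_1 = 0.127500 × 0.507 + 0.030 = 0.094643.
u_2 = 0.094643 × 0.507 + 0.030 = 0.077984.
u_3 = 0.077984 × 0.507 + 0.030 = 0.069538.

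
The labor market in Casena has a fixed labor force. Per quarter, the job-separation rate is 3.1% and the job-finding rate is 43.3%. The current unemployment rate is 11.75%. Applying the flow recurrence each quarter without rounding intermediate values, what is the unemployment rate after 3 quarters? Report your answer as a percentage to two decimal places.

Unemployment rate after three quarters ≈ 7.46%.

With a fixed labor force, u_{t+1} = u_t + s·(1−u_t) − f·u_t = u_t·(1−s−f) + s.
Here 1−s−f = 0.536 and s = 0.031.
u_1 = 0.117500 × 0.536 + 0.031 = 0.093980.
u_2 = 0.093980 × 0.536 + 0.031 = 0.081373.
u_3 = 0.081373 × 0.536 + 0.031 = 0.074616.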